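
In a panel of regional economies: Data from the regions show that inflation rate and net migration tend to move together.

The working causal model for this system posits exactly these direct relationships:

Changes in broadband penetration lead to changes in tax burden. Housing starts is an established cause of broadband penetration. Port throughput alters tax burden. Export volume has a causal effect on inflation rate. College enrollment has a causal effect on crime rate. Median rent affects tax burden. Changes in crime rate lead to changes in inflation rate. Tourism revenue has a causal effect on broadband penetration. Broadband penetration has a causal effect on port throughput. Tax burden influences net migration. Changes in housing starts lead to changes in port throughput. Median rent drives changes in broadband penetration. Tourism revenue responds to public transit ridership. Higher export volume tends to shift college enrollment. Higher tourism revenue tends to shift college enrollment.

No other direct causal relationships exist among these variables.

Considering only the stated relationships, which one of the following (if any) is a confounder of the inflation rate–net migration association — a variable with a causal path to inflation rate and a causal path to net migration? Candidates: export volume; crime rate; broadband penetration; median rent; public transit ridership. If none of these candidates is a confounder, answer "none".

public transit ridership

Public transit ridership causes inflation rate (public transit ridership → tourism revenue → college enrollment → crime rate → inflation rate) and also causes net migration (public transit ridership → tourism revenue → broadband penetration → tax burden → net migration); it is a common cause of both.
Each of the other candidates lacks a causal path to at least one of inflation rate and net migration, so they do not confound the relationship.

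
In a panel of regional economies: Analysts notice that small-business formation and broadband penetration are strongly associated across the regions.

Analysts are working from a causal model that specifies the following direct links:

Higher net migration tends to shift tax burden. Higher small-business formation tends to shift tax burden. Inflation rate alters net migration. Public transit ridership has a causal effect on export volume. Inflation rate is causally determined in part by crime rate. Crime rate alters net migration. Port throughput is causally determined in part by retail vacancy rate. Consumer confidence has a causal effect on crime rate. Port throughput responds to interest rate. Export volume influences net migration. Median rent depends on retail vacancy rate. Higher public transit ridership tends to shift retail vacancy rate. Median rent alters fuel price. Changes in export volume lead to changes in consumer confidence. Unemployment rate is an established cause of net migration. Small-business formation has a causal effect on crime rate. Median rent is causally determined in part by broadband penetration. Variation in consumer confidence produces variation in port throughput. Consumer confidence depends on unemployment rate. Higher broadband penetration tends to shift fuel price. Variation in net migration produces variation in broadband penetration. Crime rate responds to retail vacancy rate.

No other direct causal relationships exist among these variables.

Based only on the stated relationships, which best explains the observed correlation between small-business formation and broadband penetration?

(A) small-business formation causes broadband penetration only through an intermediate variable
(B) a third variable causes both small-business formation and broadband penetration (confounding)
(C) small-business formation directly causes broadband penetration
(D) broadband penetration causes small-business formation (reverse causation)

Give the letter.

Small-business formation reaches broadband penetration through small-business formation → crime rate → net migration → broadband penetration — an indirect causal chain with no direct small-business formation → broadband penetration link. No variable causes both small-business formation and broadband penetration, so confounding is ruled out; the effect is mediated.

A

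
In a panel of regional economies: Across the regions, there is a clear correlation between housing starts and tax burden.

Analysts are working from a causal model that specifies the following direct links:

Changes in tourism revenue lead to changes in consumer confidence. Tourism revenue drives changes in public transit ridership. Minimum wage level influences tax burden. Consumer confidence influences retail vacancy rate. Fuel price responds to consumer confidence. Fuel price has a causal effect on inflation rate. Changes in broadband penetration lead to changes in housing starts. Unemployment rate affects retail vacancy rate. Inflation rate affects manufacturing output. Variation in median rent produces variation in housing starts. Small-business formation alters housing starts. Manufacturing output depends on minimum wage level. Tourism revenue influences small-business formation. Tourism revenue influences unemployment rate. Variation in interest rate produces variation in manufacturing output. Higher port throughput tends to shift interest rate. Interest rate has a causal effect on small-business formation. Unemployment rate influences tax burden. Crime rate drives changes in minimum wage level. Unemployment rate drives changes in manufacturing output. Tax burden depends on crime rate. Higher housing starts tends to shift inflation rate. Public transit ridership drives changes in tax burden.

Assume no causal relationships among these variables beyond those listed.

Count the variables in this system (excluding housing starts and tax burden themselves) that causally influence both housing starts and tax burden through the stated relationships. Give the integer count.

The common causes are: tourism revenue (to housing starts via tourism revenue → small-business formation → housing starts; to tax burden via tourism revenue → unemployment rate → tax burden).
Every other variable lacks a causal path to at least one of housing starts and tax burden.

1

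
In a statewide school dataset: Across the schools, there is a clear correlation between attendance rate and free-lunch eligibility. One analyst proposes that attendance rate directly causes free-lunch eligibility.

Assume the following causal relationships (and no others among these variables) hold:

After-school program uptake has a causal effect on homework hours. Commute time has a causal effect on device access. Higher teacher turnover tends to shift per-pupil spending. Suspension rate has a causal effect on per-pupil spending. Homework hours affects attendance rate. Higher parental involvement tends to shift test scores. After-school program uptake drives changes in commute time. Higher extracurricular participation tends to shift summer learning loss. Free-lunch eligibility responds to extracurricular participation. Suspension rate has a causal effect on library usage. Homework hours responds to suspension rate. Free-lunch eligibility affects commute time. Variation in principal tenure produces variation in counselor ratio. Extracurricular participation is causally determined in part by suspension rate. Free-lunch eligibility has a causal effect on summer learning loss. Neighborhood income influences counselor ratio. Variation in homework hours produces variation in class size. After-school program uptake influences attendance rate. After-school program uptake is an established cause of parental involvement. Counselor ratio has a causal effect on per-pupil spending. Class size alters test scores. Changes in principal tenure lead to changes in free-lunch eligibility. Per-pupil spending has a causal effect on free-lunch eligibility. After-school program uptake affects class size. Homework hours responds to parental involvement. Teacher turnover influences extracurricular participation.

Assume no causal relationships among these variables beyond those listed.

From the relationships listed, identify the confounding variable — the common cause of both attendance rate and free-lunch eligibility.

suspension rate

Suspension rate has a causal path to attendance rate (suspension rate → homework hours → attendance rate) and a separate causal path to free-lunch eligibility (suspension rate → extracurricular participation → free-lunch eligibility), so it is a common cause of both.
No stated relationship gives attendance rate a causal route to free-lunch eligibility, so the correlation is explained by the shared upstream cause rather than a direct effect.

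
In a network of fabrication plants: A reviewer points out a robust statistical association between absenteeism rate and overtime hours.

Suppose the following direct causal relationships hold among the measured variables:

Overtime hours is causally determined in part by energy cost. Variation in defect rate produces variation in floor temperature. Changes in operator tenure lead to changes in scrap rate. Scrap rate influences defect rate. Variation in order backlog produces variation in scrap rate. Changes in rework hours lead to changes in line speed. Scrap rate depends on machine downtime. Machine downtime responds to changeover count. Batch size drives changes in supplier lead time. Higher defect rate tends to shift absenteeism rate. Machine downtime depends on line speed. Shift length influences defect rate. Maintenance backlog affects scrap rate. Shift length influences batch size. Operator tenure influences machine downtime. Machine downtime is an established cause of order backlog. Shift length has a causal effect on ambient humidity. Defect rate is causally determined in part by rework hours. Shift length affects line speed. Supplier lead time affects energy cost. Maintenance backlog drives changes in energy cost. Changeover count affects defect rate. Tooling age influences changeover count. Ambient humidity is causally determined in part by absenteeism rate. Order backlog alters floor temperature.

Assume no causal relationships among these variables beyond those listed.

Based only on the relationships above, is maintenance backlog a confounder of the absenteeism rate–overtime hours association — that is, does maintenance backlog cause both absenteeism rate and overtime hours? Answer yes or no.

Maintenance backlog has a causal path to absenteeism rate (maintenance backlog → scrap rate → defect rate → absenteeism rate) and to overtime hours (maintenance backlog → energy cost → overtime hours), so it is a common cause of both — a confounder.

yes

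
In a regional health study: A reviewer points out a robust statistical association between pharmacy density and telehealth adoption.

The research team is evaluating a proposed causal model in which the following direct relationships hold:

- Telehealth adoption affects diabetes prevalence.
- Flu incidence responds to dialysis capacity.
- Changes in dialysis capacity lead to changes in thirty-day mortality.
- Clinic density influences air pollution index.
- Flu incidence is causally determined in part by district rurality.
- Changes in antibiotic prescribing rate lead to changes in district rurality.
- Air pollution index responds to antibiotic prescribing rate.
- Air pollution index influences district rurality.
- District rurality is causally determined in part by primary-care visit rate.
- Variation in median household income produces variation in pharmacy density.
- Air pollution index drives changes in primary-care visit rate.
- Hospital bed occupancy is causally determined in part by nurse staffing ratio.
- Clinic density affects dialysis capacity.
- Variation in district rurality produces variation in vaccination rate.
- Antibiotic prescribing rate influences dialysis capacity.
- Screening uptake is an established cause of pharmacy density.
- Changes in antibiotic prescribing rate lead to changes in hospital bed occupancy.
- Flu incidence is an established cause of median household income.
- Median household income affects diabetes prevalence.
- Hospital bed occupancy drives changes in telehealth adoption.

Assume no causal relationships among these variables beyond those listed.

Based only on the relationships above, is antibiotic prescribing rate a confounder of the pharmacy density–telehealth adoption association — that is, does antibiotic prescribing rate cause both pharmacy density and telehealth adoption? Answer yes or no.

yes

Antibiotic prescribing rate has a causal path to pharmacy density (antibiotic prescribing rate → district rurality → flu incidence → median household income → pharmacy density) and to telehealth adoption (antibiotic prescribing rate → hospital bed occupancy → telehealth adoption), so it is a common cause of both — a confounder.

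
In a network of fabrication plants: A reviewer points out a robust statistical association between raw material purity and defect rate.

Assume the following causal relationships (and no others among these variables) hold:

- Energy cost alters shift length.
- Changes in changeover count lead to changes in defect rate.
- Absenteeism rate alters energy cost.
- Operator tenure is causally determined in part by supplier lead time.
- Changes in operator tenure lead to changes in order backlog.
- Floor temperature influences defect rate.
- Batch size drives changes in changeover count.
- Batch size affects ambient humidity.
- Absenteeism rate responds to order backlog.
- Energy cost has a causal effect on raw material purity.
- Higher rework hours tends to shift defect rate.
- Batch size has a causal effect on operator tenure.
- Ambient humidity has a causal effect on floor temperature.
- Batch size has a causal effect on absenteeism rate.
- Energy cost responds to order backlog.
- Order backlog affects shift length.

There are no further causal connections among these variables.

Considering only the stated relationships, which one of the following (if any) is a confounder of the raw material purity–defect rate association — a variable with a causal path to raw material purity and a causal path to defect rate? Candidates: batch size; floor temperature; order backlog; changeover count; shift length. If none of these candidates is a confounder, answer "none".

batch size

Batch size causes raw material purity (batch size → absenteeism rate → energy cost → raw material purity) and also causes defect rate (batch size → changeover count → defect rate); it is a common cause of both.
Each of the other candidates lacks a causal path to at least one of raw material purity and defect rate, so they do not confound the relationship.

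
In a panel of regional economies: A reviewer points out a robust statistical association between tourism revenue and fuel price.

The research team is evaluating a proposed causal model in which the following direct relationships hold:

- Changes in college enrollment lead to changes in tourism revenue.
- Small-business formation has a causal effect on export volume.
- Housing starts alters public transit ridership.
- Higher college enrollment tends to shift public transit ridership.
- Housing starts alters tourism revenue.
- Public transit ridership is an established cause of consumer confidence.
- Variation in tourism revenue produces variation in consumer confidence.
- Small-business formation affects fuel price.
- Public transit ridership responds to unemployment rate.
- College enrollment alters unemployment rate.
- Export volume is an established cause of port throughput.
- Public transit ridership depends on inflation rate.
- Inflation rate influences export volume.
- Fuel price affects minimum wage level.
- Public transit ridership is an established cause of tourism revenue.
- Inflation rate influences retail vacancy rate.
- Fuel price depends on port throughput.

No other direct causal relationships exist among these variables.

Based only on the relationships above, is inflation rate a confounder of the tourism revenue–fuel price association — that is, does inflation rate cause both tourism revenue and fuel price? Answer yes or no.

Inflation rate has a causal path to tourism revenue (inflation rate → public transit ridership → tourism revenue) and to fuel price (inflation rate → export volume → port throughput → fuel price), so it is a common cause of both — a confounder.

yes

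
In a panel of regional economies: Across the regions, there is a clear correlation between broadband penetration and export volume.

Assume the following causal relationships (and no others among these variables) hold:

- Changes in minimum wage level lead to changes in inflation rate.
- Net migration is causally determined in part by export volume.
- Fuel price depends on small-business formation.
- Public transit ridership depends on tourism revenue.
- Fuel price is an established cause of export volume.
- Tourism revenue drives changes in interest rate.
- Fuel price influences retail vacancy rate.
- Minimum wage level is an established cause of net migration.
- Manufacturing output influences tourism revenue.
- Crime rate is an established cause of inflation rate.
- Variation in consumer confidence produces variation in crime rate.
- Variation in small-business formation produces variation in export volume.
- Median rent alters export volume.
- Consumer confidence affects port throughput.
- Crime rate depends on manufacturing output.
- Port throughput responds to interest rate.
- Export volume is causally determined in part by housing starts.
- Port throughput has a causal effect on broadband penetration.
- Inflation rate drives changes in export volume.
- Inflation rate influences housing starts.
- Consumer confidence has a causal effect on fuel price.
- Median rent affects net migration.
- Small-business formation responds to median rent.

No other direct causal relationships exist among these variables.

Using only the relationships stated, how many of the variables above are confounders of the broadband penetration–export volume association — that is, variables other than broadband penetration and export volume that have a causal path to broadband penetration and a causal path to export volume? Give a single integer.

The common causes are: consumer confidence (to broadband penetration via consumer confidence → port throughput → broadband penetration; to export volume via consumer confidence → fuel price → export volume); manufacturing output (to broadband penetration via manufacturing output → tourism revenue → interest rate → port throughput → broadband penetration; to export volume via manufacturing output → crime rate → inflation rate → export volume).
Every other variable lacks a causal path to at least one of broadband penetration and export volume.

2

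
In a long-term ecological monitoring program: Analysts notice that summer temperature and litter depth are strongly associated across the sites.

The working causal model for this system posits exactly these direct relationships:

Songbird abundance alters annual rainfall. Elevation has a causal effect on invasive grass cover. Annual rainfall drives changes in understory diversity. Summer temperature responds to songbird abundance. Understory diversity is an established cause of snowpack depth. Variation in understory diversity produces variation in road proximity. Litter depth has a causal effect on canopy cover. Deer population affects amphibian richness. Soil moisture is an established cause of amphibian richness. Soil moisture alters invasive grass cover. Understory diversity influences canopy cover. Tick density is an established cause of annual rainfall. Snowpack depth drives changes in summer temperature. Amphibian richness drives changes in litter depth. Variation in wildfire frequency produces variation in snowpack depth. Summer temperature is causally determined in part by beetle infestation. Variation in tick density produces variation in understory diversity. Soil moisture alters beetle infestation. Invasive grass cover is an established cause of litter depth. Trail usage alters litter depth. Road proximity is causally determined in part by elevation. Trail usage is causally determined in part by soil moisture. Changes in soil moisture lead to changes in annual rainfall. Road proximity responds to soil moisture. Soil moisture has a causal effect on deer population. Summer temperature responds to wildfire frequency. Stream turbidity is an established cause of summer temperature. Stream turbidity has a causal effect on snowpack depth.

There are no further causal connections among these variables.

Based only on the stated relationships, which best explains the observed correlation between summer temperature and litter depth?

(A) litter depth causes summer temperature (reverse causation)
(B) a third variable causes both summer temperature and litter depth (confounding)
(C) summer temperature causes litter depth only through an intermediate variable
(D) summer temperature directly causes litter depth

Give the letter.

Soil moisture causes summer temperature (soil moisture → beetle infestation → summer temperature) and litter depth (soil moisture → trail usage → litter depth) — a common cause creating the correlation.
There is no stated path from summer temperature to litter depth or from litter depth to summer temperature, so neither direct nor reverse causation applies.

B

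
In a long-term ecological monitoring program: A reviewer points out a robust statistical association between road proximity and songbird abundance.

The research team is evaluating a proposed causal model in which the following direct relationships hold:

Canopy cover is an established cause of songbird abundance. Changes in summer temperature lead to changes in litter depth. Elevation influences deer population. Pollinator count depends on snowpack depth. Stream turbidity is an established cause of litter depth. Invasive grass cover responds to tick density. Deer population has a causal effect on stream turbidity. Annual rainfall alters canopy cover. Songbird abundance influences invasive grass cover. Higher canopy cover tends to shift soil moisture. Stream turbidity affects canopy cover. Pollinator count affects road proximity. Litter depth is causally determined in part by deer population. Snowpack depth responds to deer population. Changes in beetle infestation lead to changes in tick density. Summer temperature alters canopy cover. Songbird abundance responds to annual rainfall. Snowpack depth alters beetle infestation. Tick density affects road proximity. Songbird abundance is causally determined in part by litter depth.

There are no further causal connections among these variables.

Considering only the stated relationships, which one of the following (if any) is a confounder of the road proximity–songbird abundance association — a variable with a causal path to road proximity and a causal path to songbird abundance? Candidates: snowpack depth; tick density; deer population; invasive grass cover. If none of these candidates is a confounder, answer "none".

deer population

Deer population causes road proximity (deer population → snowpack depth → pollinator count → road proximity) and also causes songbird abundance (deer population → litter depth → songbird abundance); it is a common cause of both.
Each of the other candidates lacks a causal path to at least one of road proximity and songbird abundance, so they do not confound the relationship.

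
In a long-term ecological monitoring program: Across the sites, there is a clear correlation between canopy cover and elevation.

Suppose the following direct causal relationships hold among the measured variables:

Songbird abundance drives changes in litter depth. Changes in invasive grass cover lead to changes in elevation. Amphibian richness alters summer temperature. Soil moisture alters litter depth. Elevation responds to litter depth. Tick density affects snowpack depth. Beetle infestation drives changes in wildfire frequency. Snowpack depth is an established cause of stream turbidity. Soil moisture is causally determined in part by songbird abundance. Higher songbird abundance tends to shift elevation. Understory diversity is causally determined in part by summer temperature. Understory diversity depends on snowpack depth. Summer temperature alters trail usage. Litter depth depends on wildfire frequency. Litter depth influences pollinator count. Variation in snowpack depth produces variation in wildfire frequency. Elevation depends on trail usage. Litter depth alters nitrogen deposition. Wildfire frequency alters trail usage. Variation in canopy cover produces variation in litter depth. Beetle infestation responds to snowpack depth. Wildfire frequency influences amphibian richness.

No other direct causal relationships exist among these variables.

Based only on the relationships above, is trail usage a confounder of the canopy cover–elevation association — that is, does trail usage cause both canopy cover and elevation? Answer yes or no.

Trail usage has no stated causal path to canopy cover. A confounder must cause both variables, so trail usage does not qualify.

no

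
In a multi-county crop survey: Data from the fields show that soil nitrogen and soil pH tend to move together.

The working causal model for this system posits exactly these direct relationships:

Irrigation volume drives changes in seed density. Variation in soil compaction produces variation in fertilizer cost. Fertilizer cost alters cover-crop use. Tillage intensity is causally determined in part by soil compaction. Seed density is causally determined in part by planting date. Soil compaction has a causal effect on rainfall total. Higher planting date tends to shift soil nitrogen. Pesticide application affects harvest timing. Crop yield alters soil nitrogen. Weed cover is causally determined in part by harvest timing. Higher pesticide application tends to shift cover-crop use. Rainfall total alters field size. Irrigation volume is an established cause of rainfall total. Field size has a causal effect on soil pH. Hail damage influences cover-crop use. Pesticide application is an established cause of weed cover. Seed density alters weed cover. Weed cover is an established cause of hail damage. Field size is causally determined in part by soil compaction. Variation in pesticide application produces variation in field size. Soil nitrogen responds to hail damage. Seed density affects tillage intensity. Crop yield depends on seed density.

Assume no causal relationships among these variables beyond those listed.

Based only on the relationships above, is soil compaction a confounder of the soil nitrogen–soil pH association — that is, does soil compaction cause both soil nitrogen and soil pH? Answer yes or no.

Soil compaction has no stated causal path to soil nitrogen. A confounder must cause both variables, so soil compaction does not qualify.

no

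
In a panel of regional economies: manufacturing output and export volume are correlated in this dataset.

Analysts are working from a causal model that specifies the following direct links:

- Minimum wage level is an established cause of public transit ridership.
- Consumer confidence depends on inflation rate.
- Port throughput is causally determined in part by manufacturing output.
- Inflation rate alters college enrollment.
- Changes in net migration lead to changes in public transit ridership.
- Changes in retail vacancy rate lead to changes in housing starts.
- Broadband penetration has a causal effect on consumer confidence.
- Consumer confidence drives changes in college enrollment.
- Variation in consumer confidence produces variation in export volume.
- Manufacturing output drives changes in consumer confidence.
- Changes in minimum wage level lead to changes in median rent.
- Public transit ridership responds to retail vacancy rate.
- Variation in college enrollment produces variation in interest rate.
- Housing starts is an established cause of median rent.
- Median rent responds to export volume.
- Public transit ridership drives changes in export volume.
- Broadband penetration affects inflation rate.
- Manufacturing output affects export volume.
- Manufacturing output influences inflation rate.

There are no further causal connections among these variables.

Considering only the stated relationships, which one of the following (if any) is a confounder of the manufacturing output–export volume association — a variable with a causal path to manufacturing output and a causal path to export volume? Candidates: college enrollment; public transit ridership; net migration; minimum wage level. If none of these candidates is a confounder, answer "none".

None of the listed candidates has causal paths to both manufacturing output and export volume in the stated relationships, so none is a common cause.

none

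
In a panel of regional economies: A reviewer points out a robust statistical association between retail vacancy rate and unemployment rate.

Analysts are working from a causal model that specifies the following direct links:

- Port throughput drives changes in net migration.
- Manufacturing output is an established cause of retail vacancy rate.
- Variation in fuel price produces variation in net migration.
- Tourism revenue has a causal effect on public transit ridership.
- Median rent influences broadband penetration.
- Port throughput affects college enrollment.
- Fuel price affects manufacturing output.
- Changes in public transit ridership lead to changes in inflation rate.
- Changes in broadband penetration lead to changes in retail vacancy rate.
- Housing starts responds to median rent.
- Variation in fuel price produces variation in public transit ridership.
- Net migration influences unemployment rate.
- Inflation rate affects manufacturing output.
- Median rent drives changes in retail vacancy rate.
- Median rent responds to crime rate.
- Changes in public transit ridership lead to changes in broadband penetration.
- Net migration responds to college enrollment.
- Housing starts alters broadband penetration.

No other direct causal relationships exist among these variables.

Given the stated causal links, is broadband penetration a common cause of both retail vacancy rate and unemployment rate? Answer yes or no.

no

Broadband penetration has no stated causal path to unemployment rate. A confounder must cause both variables, so broadband penetration does not qualify.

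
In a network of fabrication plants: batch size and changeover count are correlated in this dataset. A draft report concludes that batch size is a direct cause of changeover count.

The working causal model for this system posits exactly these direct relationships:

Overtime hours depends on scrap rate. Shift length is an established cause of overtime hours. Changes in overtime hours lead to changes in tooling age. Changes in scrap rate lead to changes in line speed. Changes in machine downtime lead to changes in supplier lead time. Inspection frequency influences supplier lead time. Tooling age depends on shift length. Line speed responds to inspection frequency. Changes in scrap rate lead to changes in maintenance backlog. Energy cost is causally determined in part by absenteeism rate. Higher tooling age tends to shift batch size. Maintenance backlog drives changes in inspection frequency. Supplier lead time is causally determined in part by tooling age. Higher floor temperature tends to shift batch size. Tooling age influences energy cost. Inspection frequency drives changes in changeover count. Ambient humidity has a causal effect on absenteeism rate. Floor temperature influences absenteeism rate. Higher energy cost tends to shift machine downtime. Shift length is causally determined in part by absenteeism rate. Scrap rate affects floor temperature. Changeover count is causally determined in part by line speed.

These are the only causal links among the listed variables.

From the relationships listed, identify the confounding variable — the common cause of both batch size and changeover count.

scrap rate

Scrap rate has a causal path to batch size (scrap rate → floor temperature → batch size) and a separate causal path to changeover count (scrap rate → line speed → changeover count), so it is a common cause of both.
No stated relationship gives batch size a causal route to changeover count, so the correlation is explained by the shared upstream cause rather than a direct effect.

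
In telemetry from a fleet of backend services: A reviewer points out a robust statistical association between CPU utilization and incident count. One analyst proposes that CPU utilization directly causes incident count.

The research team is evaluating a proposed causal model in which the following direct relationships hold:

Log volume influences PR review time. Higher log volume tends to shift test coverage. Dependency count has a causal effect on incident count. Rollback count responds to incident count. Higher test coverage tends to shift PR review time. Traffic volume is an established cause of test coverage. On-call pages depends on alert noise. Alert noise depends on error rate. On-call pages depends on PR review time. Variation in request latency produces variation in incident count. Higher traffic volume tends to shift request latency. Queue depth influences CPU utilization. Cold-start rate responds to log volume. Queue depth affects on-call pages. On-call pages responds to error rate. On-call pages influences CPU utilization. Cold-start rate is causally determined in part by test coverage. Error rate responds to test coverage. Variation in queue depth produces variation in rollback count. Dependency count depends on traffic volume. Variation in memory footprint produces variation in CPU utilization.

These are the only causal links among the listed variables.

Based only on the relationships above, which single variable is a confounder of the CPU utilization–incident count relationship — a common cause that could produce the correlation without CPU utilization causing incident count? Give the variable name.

Traffic volume has a causal path to CPU utilization (traffic volume → test coverage → PR review time → on-call pages → CPU utilization) and a separate causal path to incident count (traffic volume → dependency count → incident count), so it is a common cause of both.
No stated relationship gives CPU utilization a causal route to incident count, so the correlation is explained by the shared upstream cause rather than a direct effect.

traffic volume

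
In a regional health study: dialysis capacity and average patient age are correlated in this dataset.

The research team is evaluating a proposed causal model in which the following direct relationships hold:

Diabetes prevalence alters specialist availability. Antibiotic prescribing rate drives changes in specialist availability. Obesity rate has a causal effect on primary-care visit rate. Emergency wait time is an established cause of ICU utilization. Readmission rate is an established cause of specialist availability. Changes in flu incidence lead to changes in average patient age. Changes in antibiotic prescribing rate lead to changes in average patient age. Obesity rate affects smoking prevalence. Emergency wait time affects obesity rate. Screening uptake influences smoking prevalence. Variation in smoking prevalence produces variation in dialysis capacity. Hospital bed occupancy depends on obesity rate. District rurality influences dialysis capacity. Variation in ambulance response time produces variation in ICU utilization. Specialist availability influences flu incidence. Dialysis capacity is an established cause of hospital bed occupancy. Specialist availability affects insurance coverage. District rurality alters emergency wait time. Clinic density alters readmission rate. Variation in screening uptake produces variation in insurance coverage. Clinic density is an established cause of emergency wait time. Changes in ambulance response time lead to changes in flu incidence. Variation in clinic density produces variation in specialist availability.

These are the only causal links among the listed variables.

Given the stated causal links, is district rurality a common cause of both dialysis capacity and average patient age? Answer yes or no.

District rurality has no stated causal path to average patient age. A confounder must cause both variables, so district rurality does not qualify.

no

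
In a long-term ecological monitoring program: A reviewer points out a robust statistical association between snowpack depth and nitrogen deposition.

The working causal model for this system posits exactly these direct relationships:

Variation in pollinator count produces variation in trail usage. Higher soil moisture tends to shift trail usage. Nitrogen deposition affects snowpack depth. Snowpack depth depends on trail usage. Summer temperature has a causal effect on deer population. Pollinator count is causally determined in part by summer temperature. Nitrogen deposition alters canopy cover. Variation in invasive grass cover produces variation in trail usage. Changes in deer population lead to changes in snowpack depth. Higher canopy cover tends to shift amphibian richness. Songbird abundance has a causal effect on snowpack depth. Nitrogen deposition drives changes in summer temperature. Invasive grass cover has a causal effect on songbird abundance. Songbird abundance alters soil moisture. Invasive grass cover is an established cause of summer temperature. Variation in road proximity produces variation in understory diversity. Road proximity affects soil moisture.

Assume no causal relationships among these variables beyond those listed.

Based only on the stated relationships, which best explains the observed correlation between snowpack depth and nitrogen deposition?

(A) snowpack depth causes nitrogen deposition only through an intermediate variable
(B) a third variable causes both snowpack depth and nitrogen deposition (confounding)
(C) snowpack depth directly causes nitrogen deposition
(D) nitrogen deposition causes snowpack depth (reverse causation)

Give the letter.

The stated link runs nitrogen deposition → snowpack depth; snowpack depth has no causal path to nitrogen deposition. No variable causes both, so confounding is ruled out. The correlation reflects reverse causation.

D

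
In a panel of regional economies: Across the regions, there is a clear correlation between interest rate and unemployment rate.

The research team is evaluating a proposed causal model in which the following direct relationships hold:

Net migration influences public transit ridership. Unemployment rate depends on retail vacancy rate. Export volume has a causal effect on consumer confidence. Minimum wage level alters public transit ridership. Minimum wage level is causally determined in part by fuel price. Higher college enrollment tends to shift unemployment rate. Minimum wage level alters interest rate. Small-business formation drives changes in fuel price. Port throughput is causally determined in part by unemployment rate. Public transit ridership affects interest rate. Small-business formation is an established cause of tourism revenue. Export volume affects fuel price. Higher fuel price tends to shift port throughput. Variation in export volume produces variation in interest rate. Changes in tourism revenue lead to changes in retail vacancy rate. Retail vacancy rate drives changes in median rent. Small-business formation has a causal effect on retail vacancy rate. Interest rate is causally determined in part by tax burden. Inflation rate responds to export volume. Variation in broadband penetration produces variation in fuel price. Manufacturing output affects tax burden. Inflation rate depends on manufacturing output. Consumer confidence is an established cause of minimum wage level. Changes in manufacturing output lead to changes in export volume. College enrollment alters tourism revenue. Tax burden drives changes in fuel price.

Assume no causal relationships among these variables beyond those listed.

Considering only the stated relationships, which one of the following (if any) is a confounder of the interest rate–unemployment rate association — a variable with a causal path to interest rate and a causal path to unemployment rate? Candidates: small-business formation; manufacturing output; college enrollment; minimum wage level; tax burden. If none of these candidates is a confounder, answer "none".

small-business formation

Small-business formation causes interest rate (small-business formation → fuel price → minimum wage level → interest rate) and also causes unemployment rate (small-business formation → retail vacancy rate → unemployment rate); it is a common cause of both.
Each of the other candidates lacks a causal path to at least one of interest rate and unemployment rate, so they do not confound the relationship.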